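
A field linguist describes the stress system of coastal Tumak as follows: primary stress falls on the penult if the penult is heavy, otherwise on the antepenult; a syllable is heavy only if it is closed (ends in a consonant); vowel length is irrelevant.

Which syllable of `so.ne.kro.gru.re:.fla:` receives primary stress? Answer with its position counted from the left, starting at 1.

Weights: 4 gru L, 5 re: L, 6 fla: L.
The penult (syllable 5, re:) is light, so stress falls on the antepenult (syllable 4, gru).
Primary stress: syllable 4 → so.ne.kro.ˈgru.re:.fla:.

4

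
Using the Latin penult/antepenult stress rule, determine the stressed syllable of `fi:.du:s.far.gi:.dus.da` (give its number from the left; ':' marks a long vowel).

5

Classical Latin: stress the penult if heavy (long vowel or closed), else the antepenult.
Weights: 4 gi: H, 5 dus H, 6 da L.
The penult (syllable 5, dus) is heavy, so it takes stress.
Stress on syllable 5: fi:.du:s.far.gi:.ˈdus.da.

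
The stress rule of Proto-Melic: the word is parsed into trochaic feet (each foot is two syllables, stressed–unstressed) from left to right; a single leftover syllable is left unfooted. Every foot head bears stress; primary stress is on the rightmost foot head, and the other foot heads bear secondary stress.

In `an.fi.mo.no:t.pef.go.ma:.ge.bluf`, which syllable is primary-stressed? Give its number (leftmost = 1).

Parse left to right into trochaic (ˈσσ) feet: (ˈan.fi) (ˈmo.no:t) (ˈpef.go) (ˈma:.ge) bluf. Syllable 9 is left unfooted.
Foot heads (stressed positions): 1, 3, 5, 7.
End Rule Rightmost: primary stress on the rightmost head = syllable 7.
Primary stress: syllable 7 → an.fi.mo.no:t.pef.go.ˈma:.ge.bluf.

7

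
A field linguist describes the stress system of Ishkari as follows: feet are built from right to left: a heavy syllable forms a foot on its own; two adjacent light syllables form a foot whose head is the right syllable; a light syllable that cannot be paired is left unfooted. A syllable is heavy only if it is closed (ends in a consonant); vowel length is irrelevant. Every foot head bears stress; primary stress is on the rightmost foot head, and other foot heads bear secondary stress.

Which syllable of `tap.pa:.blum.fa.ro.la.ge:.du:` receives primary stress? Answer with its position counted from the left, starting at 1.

Weights: 1 tap H, 2 pa: L, 3 blum H, 4 fa L, 5 ro L, 6 la L, 7 ge: L, 8 du: L.
Parse right to left (heavy = foot alone; LL = one foot; stranded L unfooted): (ˈtap) pa: (ˈblum) fa (ro.ˈla) (ge:.ˈdu:).
Foot heads: 1, 3, 6, 8.
Primary stress on the rightmost head = syllable 8.
Primary stress: syllable 8 → tap.pa:.blum.fa.ro.la.ge:.ˈdu:.

8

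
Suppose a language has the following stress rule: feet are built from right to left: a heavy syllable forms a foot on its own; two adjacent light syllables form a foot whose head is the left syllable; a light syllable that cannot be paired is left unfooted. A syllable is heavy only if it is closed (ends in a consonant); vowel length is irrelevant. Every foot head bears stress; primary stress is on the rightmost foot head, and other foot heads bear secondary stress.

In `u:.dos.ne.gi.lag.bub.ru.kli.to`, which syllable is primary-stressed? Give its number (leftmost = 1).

Weights: 1 u: L, 2 dos H, 3 ne L, 4 gi L, 5 lag H, 6 bub H, 7 ru L, 8 kli L, 9 to L.
Parse right to left (heavy = foot alone; LL = one foot; stranded L unfooted): u: (ˈdos) (ˈne.gi) (ˈlag) (ˈbub) ru (ˈkli.to).
Foot heads: 2, 3, 5, 6, 8.
Primary stress on the rightmost head = syllable 8.
Primary stress: syllable 8 → u:.dos.ne.gi.lag.bub.ru.ˈkli.to.

8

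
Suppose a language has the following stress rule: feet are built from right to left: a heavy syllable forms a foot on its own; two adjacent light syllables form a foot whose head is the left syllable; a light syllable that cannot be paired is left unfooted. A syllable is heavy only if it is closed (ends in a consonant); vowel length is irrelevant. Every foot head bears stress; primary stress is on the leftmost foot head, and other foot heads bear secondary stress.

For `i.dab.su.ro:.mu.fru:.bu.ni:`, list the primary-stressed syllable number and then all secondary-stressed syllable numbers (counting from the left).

Weights: 1 i L, 2 dab H, 3 su L, 4 ro: L, 5 mu L, 6 fru: L, 7 bu L, 8 ni: L.
Parse right to left (heavy = foot alone; LL = one foot; stranded L unfooted): i (ˈdab) (ˈsu.ro:) (ˈmu.fru:) (ˈbu.ni:).
Foot heads: 2, 3, 5, 7.
Primary stress on the leftmost head = syllable 2.
Secondary stress on 3, 5, 7: i.ˈdab.ˌsu.ro:.ˌmu.fru:.ˌbu.ni:.

primary 2, secondary 3, 5, 7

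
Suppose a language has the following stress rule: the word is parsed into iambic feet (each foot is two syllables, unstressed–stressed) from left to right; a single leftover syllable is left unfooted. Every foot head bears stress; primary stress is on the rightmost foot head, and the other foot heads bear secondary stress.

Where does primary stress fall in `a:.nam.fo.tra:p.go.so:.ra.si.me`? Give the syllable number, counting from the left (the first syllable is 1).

8

Parse left to right into iambic (σˈσ) feet: (a:.ˈnam) (fo.ˈtra:p) (go.ˈso:) (ra.ˈsi) me. Syllable 9 is left unfooted.
Foot heads (stressed positions): 2, 4, 6, 8.
End Rule Rightmost: primary stress on the rightmost head = syllable 8.
Primary stress: syllable 8 → a:.nam.fo.tra:p.go.so:.ra.ˈsi.me.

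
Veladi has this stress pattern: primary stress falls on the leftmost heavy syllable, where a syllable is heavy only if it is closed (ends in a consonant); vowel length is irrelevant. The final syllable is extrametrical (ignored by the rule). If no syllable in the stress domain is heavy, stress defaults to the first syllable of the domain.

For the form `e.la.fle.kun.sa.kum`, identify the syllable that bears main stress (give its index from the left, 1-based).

The final syllable (6, kum) is extrametrical; the stress domain is syllables 1–5.
Weights: 1 e L, 2 la L, 3 fle L, 4 kun H, 5 sa L.
Heavy syllables in the domain: 4. The leftmost is syllable 4 (kun).
Primary stress: syllable 4 → e.la.fle.ˈkun.sa.kum.

4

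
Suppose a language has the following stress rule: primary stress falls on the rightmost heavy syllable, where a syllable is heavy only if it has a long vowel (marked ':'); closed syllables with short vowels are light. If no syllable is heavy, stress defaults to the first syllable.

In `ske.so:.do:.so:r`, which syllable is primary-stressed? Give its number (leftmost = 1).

4

Weights: 1 ske L, 2 so: H, 3 do: H, 4 so:r H.
Heavy syllables in the domain: 2, 3, 4. The rightmost is syllable 4 (so:r).
Primary stress: syllable 4 → ske.so:.do:.ˈso:r.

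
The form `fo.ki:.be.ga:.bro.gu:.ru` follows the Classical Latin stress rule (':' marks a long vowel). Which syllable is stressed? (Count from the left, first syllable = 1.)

Classical Latin: stress the penult if heavy (long vowel or closed), else the antepenult.
Weights: 5 bro L, 6 gu: H, 7 ru L.
The penult (syllable 6, gu:) is heavy, so it takes stress.
Stress on syllable 6: fo.ki:.be.ga:.bro.ˈgu:.ru.

6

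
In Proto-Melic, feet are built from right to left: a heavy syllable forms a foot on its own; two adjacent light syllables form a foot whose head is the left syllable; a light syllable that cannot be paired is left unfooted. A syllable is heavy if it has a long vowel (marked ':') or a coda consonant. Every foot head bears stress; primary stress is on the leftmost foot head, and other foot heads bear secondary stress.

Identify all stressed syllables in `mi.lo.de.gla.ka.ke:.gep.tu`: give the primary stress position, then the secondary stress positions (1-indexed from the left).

primary 2, secondary 4, 6, 7

Weights: 1 mi L, 2 lo L, 3 de L, 4 gla L, 5 ka L, 6 ke: H, 7 gep H, 8 tu L.
Parse right to left (heavy = foot alone; LL = one foot; stranded L unfooted): mi (ˈlo.de) (ˈgla.ka) (ˈke:) (ˈgep) tu.
Foot heads: 2, 4, 6, 7.
Primary stress on the leftmost head = syllable 2.
Secondary stress on 4, 6, 7: mi.ˈlo.de.ˌgla.ka.ˌke:.ˌgep.tu.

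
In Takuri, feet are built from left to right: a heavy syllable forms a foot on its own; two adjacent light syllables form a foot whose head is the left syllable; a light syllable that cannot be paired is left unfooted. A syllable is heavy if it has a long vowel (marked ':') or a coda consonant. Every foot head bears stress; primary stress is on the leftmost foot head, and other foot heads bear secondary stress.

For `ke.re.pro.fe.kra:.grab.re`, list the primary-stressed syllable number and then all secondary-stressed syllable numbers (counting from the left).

primary 1, secondary 3, 5, 6

Weights: 1 ke L, 2 re L, 3 pro L, 4 fe L, 5 kra: H, 6 grab H, 7 re L.
Parse left to right (heavy = foot alone; LL = one foot; stranded L unfooted): (ˈke.re) (ˈpro.fe) (ˈkra:) (ˈgrab) re.
Foot heads: 1, 3, 5, 6.
Primary stress on the leftmost head = syllable 1.
Secondary stress on 3, 5, 6: ˈke.re.ˌpro.fe.ˌkra:.ˌgrab.re.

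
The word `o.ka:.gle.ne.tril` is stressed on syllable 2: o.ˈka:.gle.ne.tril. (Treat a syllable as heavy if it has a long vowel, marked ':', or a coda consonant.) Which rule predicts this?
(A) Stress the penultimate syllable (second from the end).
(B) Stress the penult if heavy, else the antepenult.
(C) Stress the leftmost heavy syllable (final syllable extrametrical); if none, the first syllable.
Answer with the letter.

Rule A → syllable 4 (observed: 2).
Rule B → syllable 3 (observed: 2).
Rule C → syllable 2 ✓.

C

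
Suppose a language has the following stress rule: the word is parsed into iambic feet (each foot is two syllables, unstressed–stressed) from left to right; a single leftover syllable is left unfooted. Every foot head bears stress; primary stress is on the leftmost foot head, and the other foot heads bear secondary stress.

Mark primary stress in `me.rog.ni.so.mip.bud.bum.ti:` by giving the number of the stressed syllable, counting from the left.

Parse left to right into iambic (σˈσ) feet: (me.ˈrog) (ni.ˈso) (mip.ˈbud) (bum.ˈti:).
Foot heads (stressed positions): 2, 4, 6, 8.
End Rule Leftmost: primary stress on the leftmost head = syllable 2.
Primary stress: syllable 2 → me.ˈrog.ni.so.mip.bud.bum.ti:.

2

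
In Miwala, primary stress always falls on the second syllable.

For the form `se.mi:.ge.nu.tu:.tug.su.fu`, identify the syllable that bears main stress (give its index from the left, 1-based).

The word has 8 syllables; the second syllable is syllable 2 (mi:).
Primary stress: syllable 2 → se.ˈmi:.ge.nu.tu:.tug.su.fu.

2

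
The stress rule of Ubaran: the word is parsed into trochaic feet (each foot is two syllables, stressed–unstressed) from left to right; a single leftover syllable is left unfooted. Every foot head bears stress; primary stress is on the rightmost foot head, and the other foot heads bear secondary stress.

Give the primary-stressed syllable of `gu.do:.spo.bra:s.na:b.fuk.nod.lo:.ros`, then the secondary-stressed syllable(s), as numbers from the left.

primary 7, secondary 1, 3, 5

Parse left to right into trochaic (ˈσσ) feet: (ˈgu.do:) (ˈspo.bra:s) (ˈna:b.fuk) (ˈnod.lo:) ros. Syllable 9 is left unfooted.
Foot heads (stressed positions): 1, 3, 5, 7.
End Rule Rightmost: primary stress on the rightmost head = syllable 7.
Secondary stress on 1, 3, 5: ˌgu.do:.ˌspo.bra:s.ˌna:b.fuk.ˈnod.lo:.ros.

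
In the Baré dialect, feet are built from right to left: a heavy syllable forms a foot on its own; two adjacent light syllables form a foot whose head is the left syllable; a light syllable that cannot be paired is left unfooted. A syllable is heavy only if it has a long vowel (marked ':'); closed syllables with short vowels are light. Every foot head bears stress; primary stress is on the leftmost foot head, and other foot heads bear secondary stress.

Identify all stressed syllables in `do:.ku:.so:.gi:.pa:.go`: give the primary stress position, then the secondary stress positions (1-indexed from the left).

Weights: 1 do: H, 2 ku: H, 3 so: H, 4 gi: H, 5 pa: H, 6 go L.
Parse right to left (heavy = foot alone; LL = one foot; stranded L unfooted): (ˈdo:) (ˈku:) (ˈso:) (ˈgi:) (ˈpa:) go.
Foot heads: 1, 2, 3, 4, 5.
Primary stress on the leftmost head = syllable 1.
Secondary stress on 2, 3, 4, 5: ˈdo:.ˌku:.ˌso:.ˌgi:.ˌpa:.go.

primary 1, secondary 2, 3, 4, 5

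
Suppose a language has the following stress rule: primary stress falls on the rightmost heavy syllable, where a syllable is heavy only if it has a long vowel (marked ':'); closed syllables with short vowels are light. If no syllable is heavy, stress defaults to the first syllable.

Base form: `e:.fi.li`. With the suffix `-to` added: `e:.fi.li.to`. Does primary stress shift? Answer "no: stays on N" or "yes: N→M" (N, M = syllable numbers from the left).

no: stays on 1

Base `e:.fi.li` (3 syllables):
  Weights: 1 e: H, 2 fi L, 3 li L.
  Heavy syllables in the domain: 1. The rightmost is syllable 1 (e:).
  → primary stress on syllable 1.
Suffixed `e:.fi.li.to` (4 syllables):
  Weights: 1 e: H, 2 fi L, 3 li L, 4 to L.
  Heavy syllables in the domain: 1. The rightmost is syllable 1 (e:).
  → primary stress on syllable 1.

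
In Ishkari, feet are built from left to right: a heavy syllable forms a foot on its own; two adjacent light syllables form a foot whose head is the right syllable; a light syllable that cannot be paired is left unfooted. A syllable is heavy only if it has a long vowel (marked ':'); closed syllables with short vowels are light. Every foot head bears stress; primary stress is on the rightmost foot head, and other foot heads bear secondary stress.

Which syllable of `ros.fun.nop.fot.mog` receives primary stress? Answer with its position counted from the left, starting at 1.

Weights: 1 ros L, 2 fun L, 3 nop L, 4 fot L, 5 mog L.
Parse left to right (heavy = foot alone; LL = one foot; stranded L unfooted): (ros.ˈfun) (nop.ˈfot) mog.
Foot heads: 2, 4.
Primary stress on the rightmost head = syllable 4.
Primary stress: syllable 4 → ros.fun.nop.ˈfot.mog.

4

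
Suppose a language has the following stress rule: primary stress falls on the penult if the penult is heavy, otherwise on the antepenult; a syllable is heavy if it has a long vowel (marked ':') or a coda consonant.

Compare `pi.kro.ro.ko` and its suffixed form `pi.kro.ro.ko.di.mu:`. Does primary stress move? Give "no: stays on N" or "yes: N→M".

Base `pi.kro.ro.ko` (4 syllables):
  Weights: 2 kro L, 3 ro L, 4 ko L.
  The penult (syllable 3, ro) is light, so stress falls on the antepenult (syllable 2, kro).
  → primary stress on syllable 2.
Suffixed `pi.kro.ro.ko.di.mu:` (6 syllables):
  Weights: 4 ko L, 5 di L, 6 mu: H.
  The penult (syllable 5, di) is light, so stress falls on the antepenult (syllable 4, ko).
  → primary stress on syllable 4.

yes: 2→4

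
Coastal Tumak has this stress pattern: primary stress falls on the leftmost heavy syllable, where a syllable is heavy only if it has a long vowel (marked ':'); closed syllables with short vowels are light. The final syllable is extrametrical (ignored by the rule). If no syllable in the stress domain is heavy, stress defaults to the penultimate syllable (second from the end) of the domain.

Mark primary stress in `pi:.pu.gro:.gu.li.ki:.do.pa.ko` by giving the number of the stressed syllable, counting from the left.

1

The final syllable (9, ko) is extrametrical; the stress domain is syllables 1–8.
Weights: 1 pi: H, 2 pu L, 3 gro: H, 4 gu L, 5 li L, 6 ki: H, 7 do L, 8 pa L.
Heavy syllables in the domain: 1, 3, 6. The leftmost is syllable 1 (pi:).
Primary stress: syllable 1 → ˈpi:.pu.gro:.gu.li.ki:.do.pa.ko.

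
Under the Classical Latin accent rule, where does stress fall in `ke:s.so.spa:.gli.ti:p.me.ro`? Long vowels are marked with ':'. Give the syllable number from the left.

Classical Latin: stress the penult if heavy (long vowel or closed), else the antepenult.
Weights: 5 ti:p H, 6 me L, 7 ro L.
The penult (syllable 6, me) is light, so stress falls on the antepenult (syllable 5, ti:p).
Stress on syllable 5: ke:s.so.spa:.gli.ˈti:p.me.ro.

5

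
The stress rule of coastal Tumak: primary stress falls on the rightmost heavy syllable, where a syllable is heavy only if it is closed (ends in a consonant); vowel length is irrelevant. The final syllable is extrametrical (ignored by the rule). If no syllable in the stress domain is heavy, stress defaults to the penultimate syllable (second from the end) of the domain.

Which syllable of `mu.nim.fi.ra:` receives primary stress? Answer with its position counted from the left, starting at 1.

2

The final syllable (4, ra:) is extrametrical; the stress domain is syllables 1–3.
Weights: 1 mu L, 2 nim H, 3 fi L.
Heavy syllables in the domain: 2. The rightmost is syllable 2 (nim).
Primary stress: syllable 2 → mu.ˈnim.fi.ra:.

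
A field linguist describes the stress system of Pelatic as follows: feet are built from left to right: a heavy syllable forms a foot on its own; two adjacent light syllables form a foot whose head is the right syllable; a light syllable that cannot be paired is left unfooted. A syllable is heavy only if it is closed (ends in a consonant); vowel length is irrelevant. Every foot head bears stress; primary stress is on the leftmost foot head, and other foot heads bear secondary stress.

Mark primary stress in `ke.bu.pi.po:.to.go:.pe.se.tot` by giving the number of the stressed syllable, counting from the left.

2

Weights: 1 ke L, 2 bu L, 3 pi L, 4 po: L, 5 to L, 6 go: L, 7 pe L, 8 se L, 9 tot H.
Parse left to right (heavy = foot alone; LL = one foot; stranded L unfooted): (ke.ˈbu) (pi.ˈpo:) (to.ˈgo:) (pe.ˈse) (ˈtot).
Foot heads: 2, 4, 6, 8, 9.
Primary stress on the leftmost head = syllable 2.
Primary stress: syllable 2 → ke.ˈbu.pi.po:.to.go:.pe.se.tot.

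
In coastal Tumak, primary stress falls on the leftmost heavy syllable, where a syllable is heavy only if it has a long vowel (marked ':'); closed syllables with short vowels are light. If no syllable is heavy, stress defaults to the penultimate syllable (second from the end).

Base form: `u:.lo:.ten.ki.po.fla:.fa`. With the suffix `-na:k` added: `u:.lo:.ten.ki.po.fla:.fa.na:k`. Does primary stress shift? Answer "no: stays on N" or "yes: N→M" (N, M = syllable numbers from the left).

no: stays on 1

Base `u:.lo:.ten.ki.po.fla:.fa` (7 syllables):
  Weights: 1 u: H, 2 lo: H, 3 ten L, 4 ki L, 5 po L, 6 fla: H, 7 fa L.
  Heavy syllables in the domain: 1, 2, 6. The leftmost is syllable 1 (u:).
  → primary stress on syllable 1.
Suffixed `u:.lo:.ten.ki.po.fla:.fa.na:k` (8 syllables):
  Weights: 1 u: H, 2 lo: H, 3 ten L, 4 ki L, 5 po L, 6 fla: H, 7 fa L, 8 na:k H.
  Heavy syllables in the domain: 1, 2, 6, 8. The leftmost is syllable 1 (u:).
  → primary stress on syllable 1.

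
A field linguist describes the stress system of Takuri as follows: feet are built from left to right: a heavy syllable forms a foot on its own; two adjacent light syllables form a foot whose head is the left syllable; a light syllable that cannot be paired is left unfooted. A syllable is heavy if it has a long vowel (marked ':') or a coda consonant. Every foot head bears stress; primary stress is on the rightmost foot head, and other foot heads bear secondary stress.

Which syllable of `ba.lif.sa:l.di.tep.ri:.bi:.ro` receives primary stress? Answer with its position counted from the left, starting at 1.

Weights: 1 ba L, 2 lif H, 3 sa:l H, 4 di L, 5 tep H, 6 ri: H, 7 bi: H, 8 ro L.
Parse left to right (heavy = foot alone; LL = one foot; stranded L unfooted): ba (ˈlif) (ˈsa:l) di (ˈtep) (ˈri:) (ˈbi:) ro.
Foot heads: 2, 3, 5, 6, 7.
Primary stress on the rightmost head = syllable 7.
Primary stress: syllable 7 → ba.lif.sa:l.di.tep.ri:.ˈbi:.ro.

7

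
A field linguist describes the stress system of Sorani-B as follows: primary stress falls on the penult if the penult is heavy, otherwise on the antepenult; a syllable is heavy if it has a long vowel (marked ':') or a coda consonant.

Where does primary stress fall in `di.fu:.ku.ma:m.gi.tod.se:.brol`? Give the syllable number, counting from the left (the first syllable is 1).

Weights: 6 tod H, 7 se: H, 8 brol H.
The penult (syllable 7, se:) is heavy, so it takes stress.
Primary stress: syllable 7 → di.fu:.ku.ma:m.gi.tod.ˈse:.brol.

7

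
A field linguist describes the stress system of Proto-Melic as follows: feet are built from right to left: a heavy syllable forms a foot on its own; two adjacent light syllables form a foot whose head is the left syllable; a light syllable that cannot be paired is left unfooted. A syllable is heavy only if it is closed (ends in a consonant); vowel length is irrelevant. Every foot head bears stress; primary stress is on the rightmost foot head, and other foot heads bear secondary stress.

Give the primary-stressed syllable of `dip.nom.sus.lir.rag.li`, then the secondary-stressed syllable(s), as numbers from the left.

primary 5, secondary 1, 2, 3, 4

Weights: 1 dip H, 2 nom H, 3 sus H, 4 lir H, 5 rag H, 6 li L.
Parse right to left (heavy = foot alone; LL = one foot; stranded L unfooted): (ˈdip) (ˈnom) (ˈsus) (ˈlir) (ˈrag) li.
Foot heads: 1, 2, 3, 4, 5.
Primary stress on the rightmost head = syllable 5.
Secondary stress on 1, 2, 3, 4: ˌdip.ˌnom.ˌsus.ˌlir.ˈrag.li.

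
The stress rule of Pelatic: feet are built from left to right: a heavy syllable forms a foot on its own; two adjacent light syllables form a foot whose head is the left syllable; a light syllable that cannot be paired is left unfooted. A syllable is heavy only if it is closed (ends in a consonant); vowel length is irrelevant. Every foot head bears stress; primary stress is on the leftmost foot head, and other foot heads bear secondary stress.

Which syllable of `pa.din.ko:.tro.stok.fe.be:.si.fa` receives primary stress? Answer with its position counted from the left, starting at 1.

2

Weights: 1 pa L, 2 din H, 3 ko: L, 4 tro L, 5 stok H, 6 fe L, 7 be: L, 8 si L, 9 fa L.
Parse left to right (heavy = foot alone; LL = one foot; stranded L unfooted): pa (ˈdin) (ˈko:.tro) (ˈstok) (ˈfe.be:) (ˈsi.fa).
Foot heads: 2, 3, 5, 6, 8.
Primary stress on the leftmost head = syllable 2.
Primary stress: syllable 2 → pa.ˈdin.ko:.tro.stok.fe.be:.si.fa.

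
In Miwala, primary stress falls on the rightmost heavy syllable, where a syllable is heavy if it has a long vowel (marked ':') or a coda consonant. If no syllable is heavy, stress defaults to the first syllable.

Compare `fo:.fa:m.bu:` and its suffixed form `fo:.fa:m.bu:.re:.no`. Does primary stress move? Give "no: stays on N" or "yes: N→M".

yes: 3→4

Base `fo:.fa:m.bu:` (3 syllables):
  Weights: 1 fo: H, 2 fa:m H, 3 bu: H.
  Heavy syllables in the domain: 1, 2, 3. The rightmost is syllable 3 (bu:).
  → primary stress on syllable 3.
Suffixed `fo:.fa:m.bu:.re:.no` (5 syllables):
  Weights: 1 fo: H, 2 fa:m H, 3 bu: H, 4 re: H, 5 no L.
  Heavy syllables in the domain: 1, 2, 3, 4. The rightmost is syllable 4 (re:).
  → primary stress on syllable 4.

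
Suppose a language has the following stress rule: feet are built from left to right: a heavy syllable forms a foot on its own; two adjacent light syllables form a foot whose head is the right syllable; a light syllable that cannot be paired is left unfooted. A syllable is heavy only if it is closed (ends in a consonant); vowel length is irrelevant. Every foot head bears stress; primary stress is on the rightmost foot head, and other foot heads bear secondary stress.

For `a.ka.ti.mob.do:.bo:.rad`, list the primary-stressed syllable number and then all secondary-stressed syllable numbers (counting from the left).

primary 7, secondary 2, 4, 6

Weights: 1 a L, 2 ka L, 3 ti L, 4 mob H, 5 do: L, 6 bo: L, 7 rad H.
Parse left to right (heavy = foot alone; LL = one foot; stranded L unfooted): (a.ˈka) ti (ˈmob) (do:.ˈbo:) (ˈrad).
Foot heads: 2, 4, 6, 7.
Primary stress on the rightmost head = syllable 7.
Secondary stress on 2, 4, 6: a.ˌka.ti.ˌmob.do:.ˌbo:.ˈrad.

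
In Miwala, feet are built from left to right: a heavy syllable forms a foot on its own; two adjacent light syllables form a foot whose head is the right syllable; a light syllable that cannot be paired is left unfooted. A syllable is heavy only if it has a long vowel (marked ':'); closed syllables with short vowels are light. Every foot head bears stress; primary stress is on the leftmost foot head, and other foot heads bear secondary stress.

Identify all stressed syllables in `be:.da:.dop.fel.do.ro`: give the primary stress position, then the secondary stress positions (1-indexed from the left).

Weights: 1 be: H, 2 da: H, 3 dop L, 4 fel L, 5 do L, 6 ro L.
Parse left to right (heavy = foot alone; LL = one foot; stranded L unfooted): (ˈbe:) (ˈda:) (dop.ˈfel) (do.ˈro).
Foot heads: 1, 2, 4, 6.
Primary stress on the leftmost head = syllable 1.
Secondary stress on 2, 4, 6: ˈbe:.ˌda:.dop.ˌfel.do.ˌro.

primary 1, secondary 2, 4, 6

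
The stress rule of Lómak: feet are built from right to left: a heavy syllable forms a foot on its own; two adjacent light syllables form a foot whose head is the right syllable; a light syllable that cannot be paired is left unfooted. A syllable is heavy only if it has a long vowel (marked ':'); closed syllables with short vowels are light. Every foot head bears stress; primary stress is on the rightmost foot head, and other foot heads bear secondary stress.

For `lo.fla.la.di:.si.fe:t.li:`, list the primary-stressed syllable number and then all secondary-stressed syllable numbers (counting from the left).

primary 7, secondary 3, 4, 6

Weights: 1 lo L, 2 fla L, 3 la L, 4 di: H, 5 si L, 6 fe:t H, 7 li: H.
Parse right to left (heavy = foot alone; LL = one foot; stranded L unfooted): lo (fla.ˈla) (ˈdi:) si (ˈfe:t) (ˈli:).
Foot heads: 3, 4, 6, 7.
Primary stress on the rightmost head = syllable 7.
Secondary stress on 3, 4, 6: lo.fla.ˌla.ˌdi:.si.ˌfe:t.ˈli:.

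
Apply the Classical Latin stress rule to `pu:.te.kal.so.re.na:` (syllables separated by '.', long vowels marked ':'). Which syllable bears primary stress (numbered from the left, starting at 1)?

4

Classical Latin: stress the penult if heavy (long vowel or closed), else the antepenult.
Weights: 4 so L, 5 re L, 6 na: H.
The penult (syllable 5, re) is light, so stress falls on the antepenult (syllable 4, so).
Stress on syllable 4: pu:.te.kal.ˈso.re.na:.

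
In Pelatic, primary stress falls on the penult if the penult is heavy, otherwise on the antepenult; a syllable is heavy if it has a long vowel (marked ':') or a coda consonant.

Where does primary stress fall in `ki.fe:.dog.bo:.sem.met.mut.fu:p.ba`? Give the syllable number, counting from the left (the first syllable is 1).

Weights: 7 mut H, 8 fu:p H, 9 ba L.
The penult (syllable 8, fu:p) is heavy, so it takes stress.
Primary stress: syllable 8 → ki.fe:.dog.bo:.sem.met.mut.ˈfu:p.ba.

8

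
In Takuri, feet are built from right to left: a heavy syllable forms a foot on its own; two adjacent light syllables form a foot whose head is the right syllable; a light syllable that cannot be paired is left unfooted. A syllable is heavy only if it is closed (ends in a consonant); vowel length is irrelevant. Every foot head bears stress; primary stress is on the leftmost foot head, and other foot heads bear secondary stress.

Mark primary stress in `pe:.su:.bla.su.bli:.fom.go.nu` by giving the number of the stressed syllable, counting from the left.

3

Weights: 1 pe: L, 2 su: L, 3 bla L, 4 su L, 5 bli: L, 6 fom H, 7 go L, 8 nu L.
Parse right to left (heavy = foot alone; LL = one foot; stranded L unfooted): pe: (su:.ˈbla) (su.ˈbli:) (ˈfom) (go.ˈnu).
Foot heads: 3, 5, 6, 8.
Primary stress on the leftmost head = syllable 3.
Primary stress: syllable 3 → pe:.su:.ˈbla.su.bli:.fom.go.nu.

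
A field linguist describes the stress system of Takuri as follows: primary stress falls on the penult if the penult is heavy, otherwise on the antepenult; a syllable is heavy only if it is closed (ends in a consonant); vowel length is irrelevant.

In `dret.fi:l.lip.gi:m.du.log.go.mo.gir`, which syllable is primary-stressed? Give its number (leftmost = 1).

7

Weights: 7 go L, 8 mo L, 9 gir H.
The penult (syllable 8, mo) is light, so stress falls on the antepenult (syllable 7, go).
Primary stress: syllable 7 → dret.fi:l.lip.gi:m.du.log.ˈgo.mo.gir.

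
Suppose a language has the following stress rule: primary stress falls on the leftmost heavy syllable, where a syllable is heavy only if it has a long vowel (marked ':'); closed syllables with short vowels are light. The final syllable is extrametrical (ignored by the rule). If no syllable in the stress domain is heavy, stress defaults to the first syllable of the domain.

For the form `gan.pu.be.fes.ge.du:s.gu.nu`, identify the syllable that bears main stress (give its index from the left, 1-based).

6

The final syllable (8, nu) is extrametrical; the stress domain is syllables 1–7.
Weights: 1 gan L, 2 pu L, 3 be L, 4 fes L, 5 ge L, 6 du:s H, 7 gu L.
Heavy syllables in the domain: 6. The leftmost is syllable 6 (du:s).
Primary stress: syllable 6 → gan.pu.be.fes.ge.ˈdu:s.gu.nu.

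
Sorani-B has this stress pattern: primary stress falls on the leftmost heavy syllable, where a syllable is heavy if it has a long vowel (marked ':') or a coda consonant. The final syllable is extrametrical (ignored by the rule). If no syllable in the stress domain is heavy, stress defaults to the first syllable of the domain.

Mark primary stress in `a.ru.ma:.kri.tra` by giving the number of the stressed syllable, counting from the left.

The final syllable (5, tra) is extrametrical; the stress domain is syllables 1–4.
Weights: 1 a L, 2 ru L, 3 ma: H, 4 kri L.
Heavy syllables in the domain: 3. The leftmost is syllable 3 (ma:).
Primary stress: syllable 3 → a.ru.ˈma:.kri.tra.

3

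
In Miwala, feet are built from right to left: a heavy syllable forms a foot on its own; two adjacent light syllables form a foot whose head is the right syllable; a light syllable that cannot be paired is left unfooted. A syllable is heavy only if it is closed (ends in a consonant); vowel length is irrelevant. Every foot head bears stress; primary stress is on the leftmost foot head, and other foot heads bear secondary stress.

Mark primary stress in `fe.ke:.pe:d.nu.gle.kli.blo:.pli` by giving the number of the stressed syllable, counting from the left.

Weights: 1 fe L, 2 ke: L, 3 pe:d H, 4 nu L, 5 gle L, 6 kli L, 7 blo: L, 8 pli L.
Parse right to left (heavy = foot alone; LL = one foot; stranded L unfooted): (fe.ˈke:) (ˈpe:d) nu (gle.ˈkli) (blo:.ˈpli).
Foot heads: 2, 3, 6, 8.
Primary stress on the leftmost head = syllable 2.
Primary stress: syllable 2 → fe.ˈke:.pe:d.nu.gle.kli.blo:.pli.

2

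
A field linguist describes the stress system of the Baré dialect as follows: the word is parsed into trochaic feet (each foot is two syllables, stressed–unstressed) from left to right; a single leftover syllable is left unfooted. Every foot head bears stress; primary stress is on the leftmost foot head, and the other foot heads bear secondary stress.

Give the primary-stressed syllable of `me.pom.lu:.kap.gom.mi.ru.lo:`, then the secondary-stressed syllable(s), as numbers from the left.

Parse left to right into trochaic (ˈσσ) feet: (ˈme.pom) (ˈlu:.kap) (ˈgom.mi) (ˈru.lo:).
Foot heads (stressed positions): 1, 3, 5, 7.
End Rule Leftmost: primary stress on the leftmost head = syllable 1.
Secondary stress on 3, 5, 7: ˈme.pom.ˌlu:.kap.ˌgom.mi.ˌru.lo:.

primary 1, secondary 3, 5, 7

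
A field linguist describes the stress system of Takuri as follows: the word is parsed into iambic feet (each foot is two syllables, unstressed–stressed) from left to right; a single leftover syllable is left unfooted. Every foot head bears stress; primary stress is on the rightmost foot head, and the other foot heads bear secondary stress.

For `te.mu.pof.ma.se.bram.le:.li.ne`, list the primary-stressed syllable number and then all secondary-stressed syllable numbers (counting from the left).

Parse left to right into iambic (σˈσ) feet: (te.ˈmu) (pof.ˈma) (se.ˈbram) (le:.ˈli) ne. Syllable 9 is left unfooted.
Foot heads (stressed positions): 2, 4, 6, 8.
End Rule Rightmost: primary stress on the rightmost head = syllable 8.
Secondary stress on 2, 4, 6: te.ˌmu.pof.ˌma.se.ˌbram.le:.ˈli.ne.

primary 8, secondary 2, 4, 6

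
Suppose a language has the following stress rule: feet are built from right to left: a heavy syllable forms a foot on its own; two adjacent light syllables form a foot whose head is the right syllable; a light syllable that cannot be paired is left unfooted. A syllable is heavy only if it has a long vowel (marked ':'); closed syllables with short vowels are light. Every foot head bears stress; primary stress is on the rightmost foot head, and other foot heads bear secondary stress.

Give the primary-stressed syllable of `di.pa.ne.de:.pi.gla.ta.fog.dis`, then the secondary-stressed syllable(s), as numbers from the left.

Weights: 1 di L, 2 pa L, 3 ne L, 4 de: H, 5 pi L, 6 gla L, 7 ta L, 8 fog L, 9 dis L.
Parse right to left (heavy = foot alone; LL = one foot; stranded L unfooted): di (pa.ˈne) (ˈde:) pi (gla.ˈta) (fog.ˈdis).
Foot heads: 3, 4, 7, 9.
Primary stress on the rightmost head = syllable 9.
Secondary stress on 3, 4, 7: di.pa.ˌne.ˌde:.pi.gla.ˌta.fog.ˈdis.

primary 9, secondary 3, 4, 7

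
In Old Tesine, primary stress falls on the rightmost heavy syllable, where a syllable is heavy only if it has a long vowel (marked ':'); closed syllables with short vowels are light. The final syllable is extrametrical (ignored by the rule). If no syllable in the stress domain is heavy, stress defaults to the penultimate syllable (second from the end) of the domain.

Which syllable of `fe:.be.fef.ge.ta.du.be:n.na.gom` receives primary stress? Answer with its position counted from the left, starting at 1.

7

The final syllable (9, gom) is extrametrical; the stress domain is syllables 1–8.
Weights: 1 fe: H, 2 be L, 3 fef L, 4 ge L, 5 ta L, 6 du L, 7 be:n H, 8 na L.
Heavy syllables in the domain: 1, 7. The rightmost is syllable 7 (be:n).
Primary stress: syllable 7 → fe:.be.fef.ge.ta.du.ˈbe:n.na.gom.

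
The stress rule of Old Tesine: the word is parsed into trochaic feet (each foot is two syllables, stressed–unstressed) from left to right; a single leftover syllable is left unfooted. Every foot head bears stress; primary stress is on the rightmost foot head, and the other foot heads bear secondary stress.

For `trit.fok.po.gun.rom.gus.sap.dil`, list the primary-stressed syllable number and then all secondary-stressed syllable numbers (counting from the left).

primary 7, secondary 1, 3, 5

Parse left to right into trochaic (ˈσσ) feet: (ˈtrit.fok) (ˈpo.gun) (ˈrom.gus) (ˈsap.dil).
Foot heads (stressed positions): 1, 3, 5, 7.
End Rule Rightmost: primary stress on the rightmost head = syllable 7.
Secondary stress on 1, 3, 5: ˌtrit.fok.ˌpo.gun.ˌrom.gus.ˈsap.dil.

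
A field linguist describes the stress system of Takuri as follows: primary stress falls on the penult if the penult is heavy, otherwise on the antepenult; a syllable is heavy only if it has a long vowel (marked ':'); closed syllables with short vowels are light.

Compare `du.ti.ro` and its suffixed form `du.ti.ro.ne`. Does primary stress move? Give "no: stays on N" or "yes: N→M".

yes: 1→2

Base `du.ti.ro` (3 syllables):
  Weights: 1 du L, 2 ti L, 3 ro L.
  The penult (syllable 2, ti) is light, so stress falls on the antepenult (syllable 1, du).
  → primary stress on syllable 1.
Suffixed `du.ti.ro.ne` (4 syllables):
  Weights: 2 ti L, 3 ro L, 4 ne L.
  The penult (syllable 3, ro) is light, so stress falls on the antepenult (syllable 2, ti).
  → primary stress on syllable 2.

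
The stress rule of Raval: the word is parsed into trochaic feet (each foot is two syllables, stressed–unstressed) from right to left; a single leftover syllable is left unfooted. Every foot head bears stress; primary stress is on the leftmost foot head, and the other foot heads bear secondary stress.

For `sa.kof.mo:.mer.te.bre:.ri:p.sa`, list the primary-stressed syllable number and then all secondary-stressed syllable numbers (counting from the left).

primary 1, secondary 3, 5, 7

Parse right to left into trochaic (ˈσσ) feet: (ˈsa.kof) (ˈmo:.mer) (ˈte.bre:) (ˈri:p.sa).
Foot heads (stressed positions): 1, 3, 5, 7.
End Rule Leftmost: primary stress on the leftmost head = syllable 1.
Secondary stress on 3, 5, 7: ˈsa.kof.ˌmo:.mer.ˌte.bre:.ˌri:p.sa.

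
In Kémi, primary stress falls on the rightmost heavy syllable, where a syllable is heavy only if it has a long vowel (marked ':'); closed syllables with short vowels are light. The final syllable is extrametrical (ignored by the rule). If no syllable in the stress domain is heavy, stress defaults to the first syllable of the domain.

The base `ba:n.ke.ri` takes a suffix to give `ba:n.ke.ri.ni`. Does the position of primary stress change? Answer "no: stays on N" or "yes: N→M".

no: stays on 1

Base `ba:n.ke.ri` (3 syllables):
  The final syllable (3, ri) is extrametrical; the stress domain is syllables 1–2.
  Weights: 1 ba:n H, 2 ke L.
  Heavy syllables in the domain: 1. The rightmost is syllable 1 (ba:n).
  → primary stress on syllable 1.
Suffixed `ba:n.ke.ri.ni` (4 syllables):
  The final syllable (4, ni) is extrametrical; the stress domain is syllables 1–3.
  Weights: 1 ba:n H, 2 ke L, 3 ri L.
  Heavy syllables in the domain: 1. The rightmost is syllable 1 (ba:n).
  → primary stress on syllable 1.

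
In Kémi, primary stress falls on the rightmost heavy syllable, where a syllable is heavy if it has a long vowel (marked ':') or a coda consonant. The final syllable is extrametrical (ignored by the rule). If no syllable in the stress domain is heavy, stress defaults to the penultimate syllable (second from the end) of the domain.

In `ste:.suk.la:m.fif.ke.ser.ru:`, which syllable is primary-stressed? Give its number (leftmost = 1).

The final syllable (7, ru:) is extrametrical; the stress domain is syllables 1–6.
Weights: 1 ste: H, 2 suk H, 3 la:m H, 4 fif H, 5 ke L, 6 ser H.
Heavy syllables in the domain: 1, 2, 3, 4, 6. The rightmost is syllable 6 (ser).
Primary stress: syllable 6 → ste:.suk.la:m.fif.ke.ˈser.ru:.

6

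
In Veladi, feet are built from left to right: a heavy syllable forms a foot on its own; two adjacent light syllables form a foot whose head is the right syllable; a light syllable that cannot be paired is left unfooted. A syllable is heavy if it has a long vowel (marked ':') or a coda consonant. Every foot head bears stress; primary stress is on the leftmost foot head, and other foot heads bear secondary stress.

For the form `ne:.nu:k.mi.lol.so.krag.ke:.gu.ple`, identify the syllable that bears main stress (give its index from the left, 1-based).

Weights: 1 ne: H, 2 nu:k H, 3 mi L, 4 lol H, 5 so L, 6 krag H, 7 ke: H, 8 gu L, 9 ple L.
Parse left to right (heavy = foot alone; LL = one foot; stranded L unfooted): (ˈne:) (ˈnu:k) mi (ˈlol) so (ˈkrag) (ˈke:) (gu.ˈple).
Foot heads: 1, 2, 4, 6, 7, 9.
Primary stress on the leftmost head = syllable 1.
Primary stress: syllable 1 → ˈne:.nu:k.mi.lol.so.krag.ke:.gu.ple.

1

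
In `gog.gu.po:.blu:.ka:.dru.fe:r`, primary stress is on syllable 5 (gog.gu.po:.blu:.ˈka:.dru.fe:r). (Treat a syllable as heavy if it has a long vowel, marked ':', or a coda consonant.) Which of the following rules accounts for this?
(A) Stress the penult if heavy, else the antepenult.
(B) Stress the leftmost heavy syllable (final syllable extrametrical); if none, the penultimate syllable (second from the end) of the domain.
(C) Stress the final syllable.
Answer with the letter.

A

Rule A → syllable 5 ✓.
Rule B → syllable 1 (observed: 5).
Rule C → syllable 7 (observed: 5).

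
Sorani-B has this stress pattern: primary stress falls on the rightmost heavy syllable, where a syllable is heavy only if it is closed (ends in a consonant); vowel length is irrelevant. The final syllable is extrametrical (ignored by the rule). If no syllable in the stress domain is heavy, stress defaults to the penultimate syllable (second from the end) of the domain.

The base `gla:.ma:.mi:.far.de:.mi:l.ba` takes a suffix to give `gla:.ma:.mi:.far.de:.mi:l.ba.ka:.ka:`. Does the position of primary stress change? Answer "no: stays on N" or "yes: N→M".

no: stays on 6

Base `gla:.ma:.mi:.far.de:.mi:l.ba` (7 syllables):
  The final syllable (7, ba) is extrametrical; the stress domain is syllables 1–6.
  Weights: 1 gla: L, 2 ma: L, 3 mi: L, 4 far H, 5 de: L, 6 mi:l H.
  Heavy syllables in the domain: 4, 6. The rightmost is syllable 6 (mi:l).
  → primary stress on syllable 6.
Suffixed `gla:.ma:.mi:.far.de:.mi:l.ba.ka:.ka:` (9 syllables):
  The final syllable (9, ka:) is extrametrical; the stress domain is syllables 1–8.
  Weights: 1 gla: L, 2 ma: L, 3 mi: L, 4 far H, 5 de: L, 6 mi:l H, 7 ba L, 8 ka: L.
  Heavy syllables in the domain: 4, 6. The rightmost is syllable 6 (mi:l).
  → primary stress on syllable 6.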